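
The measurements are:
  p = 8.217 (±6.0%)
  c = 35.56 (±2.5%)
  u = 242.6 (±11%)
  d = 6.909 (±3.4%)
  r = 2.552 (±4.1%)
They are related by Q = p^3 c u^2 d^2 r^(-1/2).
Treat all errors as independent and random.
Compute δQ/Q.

Relative error in a monomial: (δQ/Q)² = Σ (nᵢ · δxᵢ/xᵢ)².
  (3·δp/p)² = (3×0.0600)² = 0.0324;  (1·δc/c)² = (1×0.0250)² = 0.000625;  (2·δu/u)² = (2×0.110)² = 0.0484;  (2·δd/d)² = (2×0.0340)² = 0.00462;  (−½·δr/r)² = (-0.5×0.0410)² = 0.000420
δQ/Q = √(0.0865) = 0.294

0.294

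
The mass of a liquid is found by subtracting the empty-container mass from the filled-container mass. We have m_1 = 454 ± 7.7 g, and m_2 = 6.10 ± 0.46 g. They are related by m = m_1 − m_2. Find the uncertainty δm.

7.71 g

m is a linear combination, so absolute uncertainties add in quadrature:
  (δm_1)² = 59.3;  (δm_2)² = 0.212
δm = √(59.5) = 7.71 g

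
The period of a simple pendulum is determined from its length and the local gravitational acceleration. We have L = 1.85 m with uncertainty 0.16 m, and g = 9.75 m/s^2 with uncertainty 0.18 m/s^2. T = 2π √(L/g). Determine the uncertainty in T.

0.121 s

Since T is a product/quotient, work with relative uncertainties:
  (½·δL/L)² = (0.5×0.0865)² = 0.00187;  (−½·δg/g)² = (-0.5×0.0185)² = 8.52e-05
δT/T = √(0.00196) = 0.0442
T = 2.74 s, so δT = 0.0442 × 2.74 = 0.121 s.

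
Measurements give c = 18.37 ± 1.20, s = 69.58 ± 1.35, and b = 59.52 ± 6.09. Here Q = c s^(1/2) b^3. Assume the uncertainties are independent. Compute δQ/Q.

Since Q is a product/quotient, work with relative uncertainties:
  (1·δc/c)² = (1×0.0653)² = 0.00427;  (½·δs/s)² = (0.5×0.0194)² = 9.41e-05;  (3·δb/b)² = (3×0.102)² = 0.0942
δQ/Q = √(0.0986) = 0.314

0.314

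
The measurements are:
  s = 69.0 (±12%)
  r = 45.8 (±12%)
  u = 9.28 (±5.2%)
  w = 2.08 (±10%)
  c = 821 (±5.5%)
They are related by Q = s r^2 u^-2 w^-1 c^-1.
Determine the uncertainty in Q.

0.305

Relative error in a monomial: (δQ/Q)² = Σ (nᵢ · δxᵢ/xᵢ)².
  (1·δs/s)² = (1×0.120)² = 0.0144;  (2·δr/r)² = (2×0.120)² = 0.0576;  (-2·δu/u)² = (-2×0.0520)² = 0.0108;  (-1·δw/w)² = (-1×0.100)² = 0.0100;  (-1·δc/c)² = (-1×0.0550)² = 0.00302
δQ/Q = √(0.0958) = 0.310
Q = 0.984, so δQ = 0.310 × 0.984 = 0.305.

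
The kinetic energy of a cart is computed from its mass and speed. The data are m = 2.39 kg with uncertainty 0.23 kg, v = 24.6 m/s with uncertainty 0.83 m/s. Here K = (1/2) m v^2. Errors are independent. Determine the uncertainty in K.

85.0 J

Products/powers → add relative errors in quadrature, weighted by exponent:
  (1·δm/m)² = (1×0.0962)² = 0.00926;  (2·δv/v)² = (2×0.0337)² = 0.00455
δK/K = √(0.0138) = 0.118
K = 723 J, so δK = 0.118 × 723 = 85.0 J.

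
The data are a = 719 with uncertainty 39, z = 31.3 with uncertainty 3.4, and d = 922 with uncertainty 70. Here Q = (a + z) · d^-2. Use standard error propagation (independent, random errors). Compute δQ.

0.000142

Let u = a + z = 750. δu = √(δa² + δz²) = √(1520 + 11.6) = 39.1, so δu/u = 0.0522.
Q is then a monomial in u, d:
δQ/Q = √((δu/u)² + (-2·δd/d)²) = √(0.00272 + 0.0231) = 0.161
Q = 0.000883, so δQ = 0.161 × 0.000883 = 0.000142.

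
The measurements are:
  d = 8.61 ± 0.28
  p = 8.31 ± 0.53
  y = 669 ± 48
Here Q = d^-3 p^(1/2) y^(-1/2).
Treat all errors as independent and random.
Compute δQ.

Products/powers → add relative errors in quadrature, weighted by exponent:
  (-3·δd/d)² = (-3×0.0325)² = 0.00952;  (½·δp/p)² = (0.5×0.0638)² = 0.00102;  (−½·δy/y)² = (-0.5×0.0717)² = 0.00129
δQ/Q = √(0.0118) = 0.109
Q = 0.000175, so δQ = 0.109 × 0.000175 = 1.9e-05.

1.9e-05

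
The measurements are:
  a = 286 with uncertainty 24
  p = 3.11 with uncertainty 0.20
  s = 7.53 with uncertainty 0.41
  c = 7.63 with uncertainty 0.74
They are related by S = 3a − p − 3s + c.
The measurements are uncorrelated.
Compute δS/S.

Absolute uncertainties add in quadrature for a linear combination:
  (3·δa)² = 5180;  (δp)² = 0.0400;  (3·δs)² = 1.51;  (δc)² = 0.548
δS = √(5190) = 72.0
S = 840, so δS/S = 72.0/840 = 0.0857.

0.0857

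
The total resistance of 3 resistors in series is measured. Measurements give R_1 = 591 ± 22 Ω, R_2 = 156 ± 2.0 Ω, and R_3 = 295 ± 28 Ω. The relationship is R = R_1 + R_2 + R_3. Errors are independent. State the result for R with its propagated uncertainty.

1040 ± 35.7 Ω

R is a linear combination, so absolute uncertainties add in quadrature:
  (δR_1)² = 484;  (δR_2)² = 4.00;  (δR_3)² = 784
δR = √(1270) = 35.7 Ω
R = 1040 Ω.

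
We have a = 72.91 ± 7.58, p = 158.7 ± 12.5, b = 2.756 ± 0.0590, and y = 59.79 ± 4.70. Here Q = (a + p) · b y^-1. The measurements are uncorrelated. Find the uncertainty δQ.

1.10

Let u = a + p = 231.6. δu = √(δa² + δp²) = √(57.5 + 156) = 14.6, so δu/u = 0.0631.
Q is then a monomial in u, b, y:
δQ/Q = √((δu/u)² + (1·δb/b)² + (-1·δy/y)²) = √(0.00398 + 0.000458 + 0.00618) = 0.103
Q = 10.68, so δQ = 0.103 × 10.68 = 1.10.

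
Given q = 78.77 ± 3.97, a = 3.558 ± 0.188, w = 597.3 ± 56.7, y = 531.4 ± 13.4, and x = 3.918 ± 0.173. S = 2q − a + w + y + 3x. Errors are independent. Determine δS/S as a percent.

4.54%

S is a linear combination, so absolute uncertainties add in quadrature:
  (2·δq)² = 63.0;  (δa)² = 0.0353;  (δw)² = 3210;  (δy)² = 180;  (3·δx)² = 0.269
δS = √(3460) = 58.8
S = 1294, so δS/S = 58.8/1294 = 0.0454.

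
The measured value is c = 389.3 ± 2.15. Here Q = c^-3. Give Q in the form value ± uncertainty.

Q is a product of powers, so relative uncertainties combine in quadrature:
  (-3·δc/c)² = (-3×0.00552)² = 0.000275
δQ/Q = √(0.000275) = 0.0166
Q = 1.695e-08, so δQ = 0.0166 × 1.695e-08 = 2.81e-10.

(1.695 ± 0.0281) × 10^-8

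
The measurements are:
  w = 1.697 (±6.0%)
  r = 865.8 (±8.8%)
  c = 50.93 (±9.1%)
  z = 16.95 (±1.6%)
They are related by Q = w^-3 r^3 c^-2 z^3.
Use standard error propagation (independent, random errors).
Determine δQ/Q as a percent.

Products/powers → add relative errors in quadrature, weighted by exponent:
  (-3·δw/w)² = (-3×0.0600)² = 0.0324;  (3·δr/r)² = (3×0.0880)² = 0.0697;  (-2·δc/c)² = (-2×0.0910)² = 0.0331;  (3·δz/z)² = (3×0.0160)² = 0.00230
δQ/Q = √(0.138) = 0.371

37.1%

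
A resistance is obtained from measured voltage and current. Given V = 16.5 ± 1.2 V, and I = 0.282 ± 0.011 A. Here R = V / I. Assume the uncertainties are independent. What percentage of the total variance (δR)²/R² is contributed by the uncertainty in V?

77.7%

(δR/R)² = (1·δV/V)² + (-1·δI/I)²
  V term: (1×0.0727)² = 0.00529
  I term: (-1×0.0390)² = 0.00152
Total = 0.00681. Share from V = 0.00529/0.00681 = 0.777.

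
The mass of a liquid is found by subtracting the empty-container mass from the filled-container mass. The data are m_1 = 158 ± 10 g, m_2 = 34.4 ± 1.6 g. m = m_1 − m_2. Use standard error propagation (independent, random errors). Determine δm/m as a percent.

Each term contributes (cᵢ δxᵢ)² to (δm)²:
  (δm_1)² = 100;  (δm_2)² = 2.56
δm = √(103) = 10.1 g
m = 124 g, so δm/m = 10.1/124 = 0.0819.

8.19%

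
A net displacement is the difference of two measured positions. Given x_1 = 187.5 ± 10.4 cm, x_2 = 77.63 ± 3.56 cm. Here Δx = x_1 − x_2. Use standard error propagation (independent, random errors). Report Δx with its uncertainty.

Sums and differences: (δΔx)² = Σ (cᵢ δxᵢ)².
  (δx_1)² = 108;  (δx_2)² = 12.7
δΔx = √(121) = 11.0 cm
Δx = 109.9 cm.

109.9 ± 11.0 cm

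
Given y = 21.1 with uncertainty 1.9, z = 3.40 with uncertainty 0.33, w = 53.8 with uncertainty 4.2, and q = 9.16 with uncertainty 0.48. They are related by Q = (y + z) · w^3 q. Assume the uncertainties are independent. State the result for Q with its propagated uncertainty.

Let u = y + z = 24.5. δu = √(δy² + δz²) = √(3.61 + 0.109) = 1.93, so δu/u = 0.0787.
Q is then a monomial in u, w, q:
δQ/Q = √((δu/u)² + (3·δw/w)² + (1·δq/q)²) = √(0.00620 + 0.0548 + 0.00275) = 0.253
Q = 3.49e+07, so δQ = 0.253 × 3.49e+07 = 8.83e+06.

(3.49 ± 0.883) × 10^7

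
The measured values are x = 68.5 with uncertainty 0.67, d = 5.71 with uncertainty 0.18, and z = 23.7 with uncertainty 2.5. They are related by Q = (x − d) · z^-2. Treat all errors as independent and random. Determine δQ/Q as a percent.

Let u = x − d = 62.8. δu = √(δx² + δd²) = √(0.449 + 0.0324) = 0.694, so δu/u = 0.0110.
Q is then a monomial in u, z:
δQ/Q = √((δu/u)² + (-2·δz/z)²) = √(0.000122 + 0.0445) = 0.211

21.1%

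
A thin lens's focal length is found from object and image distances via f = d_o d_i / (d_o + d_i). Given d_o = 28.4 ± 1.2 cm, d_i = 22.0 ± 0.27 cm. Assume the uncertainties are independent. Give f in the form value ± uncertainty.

12.4 ± 0.244 cm

∂f/∂d_o = (d_i/(d_o+d_i))² = 0.191;  ∂f/∂d_i = (d_o/(d_o+d_i))² = 0.318
δf = √((∂f/∂d_o · δd_o)² + (∂f/∂d_i · δd_i)²) = √(0.0523 + 0.00735) = 0.244 cm
f = 12.4 cm.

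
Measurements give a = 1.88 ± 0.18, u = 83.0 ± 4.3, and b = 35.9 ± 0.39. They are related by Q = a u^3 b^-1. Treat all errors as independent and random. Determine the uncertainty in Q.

5480

For a monomial Q ∝ a, u^3, b^-1, fractional errors add in quadrature:
  (1·δa/a)² = (1×0.0957)² = 0.00917;  (3·δu/u)² = (3×0.0518)² = 0.0242;  (-1·δb/b)² = (-1×0.0109)² = 0.000118
δQ/Q = √(0.0334) = 0.183
Q = 29900, so δQ = 0.183 × 29900 = 5480.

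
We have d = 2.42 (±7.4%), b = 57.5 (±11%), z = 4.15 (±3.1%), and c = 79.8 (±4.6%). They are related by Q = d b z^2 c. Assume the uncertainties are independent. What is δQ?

Each factor contributes (exponent × relative error)² to (δQ/Q)²:
  (1·δd/d)² = (1×0.0740)² = 0.00548;  (1·δb/b)² = (1×0.110)² = 0.0121;  (2·δz/z)² = (2×0.0310)² = 0.00384;  (1·δc/c)² = (1×0.0460)² = 0.00212
δQ/Q = √(0.0235) = 0.153
Q = 1.91e+05, so δQ = 0.153 × 1.91e+05 = 29300.

29300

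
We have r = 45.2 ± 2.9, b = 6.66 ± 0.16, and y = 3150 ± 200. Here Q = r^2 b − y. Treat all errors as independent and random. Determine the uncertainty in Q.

Let p = r^2·b = 13600. δp/p = √((2·δr/r)² + (1·δb/b)²) = √(0.0165 + 0.000577) = 0.131, so δp = 1780.
Q = p − y: δQ = √(δp² + δy²) = √(3.16e+06 + 40000) = 1790

1790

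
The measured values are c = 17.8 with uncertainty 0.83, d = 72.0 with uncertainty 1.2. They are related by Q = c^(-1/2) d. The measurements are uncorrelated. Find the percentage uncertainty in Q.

For a monomial Q ∝ c^(-1/2), d, fractional errors add in quadrature:
  (−½·δc/c)² = (-0.5×0.0466)² = 0.000544;  (1·δd/d)² = (1×0.0167)² = 0.000278
δQ/Q = √(0.000821) = 0.0287

2.87%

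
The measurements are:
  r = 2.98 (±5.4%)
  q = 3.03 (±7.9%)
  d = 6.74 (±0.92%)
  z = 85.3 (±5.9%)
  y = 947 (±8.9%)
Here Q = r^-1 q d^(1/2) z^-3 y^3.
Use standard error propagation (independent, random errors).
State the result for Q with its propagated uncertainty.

3610 ± 1210

Each factor contributes (exponent × relative error)² to (δQ/Q)²:
  (-1·δr/r)² = (-1×0.0540)² = 0.00292;  (1·δq/q)² = (1×0.0790)² = 0.00624;  (½·δd/d)² = (0.5×0.00920)² = 2.12e-05;  (-3·δz/z)² = (-3×0.0590)² = 0.0313;  (3·δy/y)² = (3×0.0890)² = 0.0713
δQ/Q = √(0.112) = 0.334
Q = 3610, so δQ = 0.334 × 3610 = 1210.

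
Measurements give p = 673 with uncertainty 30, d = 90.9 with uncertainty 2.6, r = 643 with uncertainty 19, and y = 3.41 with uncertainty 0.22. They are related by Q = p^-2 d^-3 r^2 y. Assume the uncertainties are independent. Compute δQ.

6.28e-07

Products/powers → add relative errors in quadrature, weighted by exponent:
  (-2·δp/p)² = (-2×0.0446)² = 0.00795;  (-3·δd/d)² = (-3×0.0286)² = 0.00736;  (2·δr/r)² = (2×0.0295)² = 0.00349;  (1·δy/y)² = (1×0.0645)² = 0.00416
δQ/Q = √(0.0230) = 0.152
Q = 4.14e-06, so δQ = 0.152 × 4.14e-06 = 6.28e-07.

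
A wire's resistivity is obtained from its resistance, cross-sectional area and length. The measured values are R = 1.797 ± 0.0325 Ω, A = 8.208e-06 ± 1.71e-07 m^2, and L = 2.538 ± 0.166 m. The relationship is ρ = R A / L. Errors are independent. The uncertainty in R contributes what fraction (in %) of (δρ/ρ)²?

6.49%

(δρ/ρ)² = (1·δR/R)² + (1·δA/A)² + (-1·δL/L)²
  R term: (1×0.0181)² = 0.000327
  A term: (1×0.0208)² = 0.000434
  L term: (-1×0.0654)² = 0.00428
Total = 0.00504. Share from R = 0.000327/0.00504 = 0.0649.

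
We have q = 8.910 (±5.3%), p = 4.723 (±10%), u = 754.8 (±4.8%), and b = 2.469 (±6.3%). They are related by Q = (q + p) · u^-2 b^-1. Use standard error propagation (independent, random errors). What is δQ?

1.21e-06

Let w = q + p = 13.63. δw = √(δq² + δp²) = √(0.223 + 0.223) = 0.668, so δw/w = 0.0490.
Q is then a monomial in w, u, b:
δQ/Q = √((δw/w)² + (-2·δu/u)² + (-1·δb/b)²) = √(0.00240 + 0.00922 + 0.00397) = 0.125
Q = 9.692e-06, so δQ = 0.125 × 9.692e-06 = 1.21e-06.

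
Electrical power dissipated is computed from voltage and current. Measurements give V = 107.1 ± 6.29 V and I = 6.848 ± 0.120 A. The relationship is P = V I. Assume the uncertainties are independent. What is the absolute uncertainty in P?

45.0 W

For a monomial P ∝ V, I, fractional errors add in quadrature:
  (1·δV/V)² = (1×0.0587)² = 0.00345;  (1·δI/I)² = (1×0.0175)² = 0.000307
δP/P = √(0.00376) = 0.0613
P = 733.4 W, so δP = 0.0613 × 733.4 = 45.0 W.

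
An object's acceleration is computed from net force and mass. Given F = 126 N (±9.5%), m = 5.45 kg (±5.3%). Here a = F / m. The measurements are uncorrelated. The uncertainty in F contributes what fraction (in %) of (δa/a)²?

76.3%

(δa/a)² = (1·δF/F)² + (-1·δm/m)²
  F term: (1×0.0950)² = 0.00903
  m term: (-1×0.0530)² = 0.00281
Total = 0.0118. Share from F = 0.00903/0.0118 = 0.763.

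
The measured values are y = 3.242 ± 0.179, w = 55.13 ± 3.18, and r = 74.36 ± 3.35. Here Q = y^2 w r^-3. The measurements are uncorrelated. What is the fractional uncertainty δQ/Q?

0.184

Relative error in a monomial: (δQ/Q)² = Σ (nᵢ · δxᵢ/xᵢ)².
  (2·δy/y)² = (2×0.0552)² = 0.0122;  (1·δw/w)² = (1×0.0577)² = 0.00333;  (-3·δr/r)² = (-3×0.0451)² = 0.0183
δQ/Q = √(0.0338) = 0.184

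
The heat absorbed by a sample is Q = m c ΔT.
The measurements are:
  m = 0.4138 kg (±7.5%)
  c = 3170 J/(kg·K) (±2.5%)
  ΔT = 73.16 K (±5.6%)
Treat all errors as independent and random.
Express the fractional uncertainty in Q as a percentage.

Relative error in a monomial: (δQ/Q)² = Σ (nᵢ · δxᵢ/xᵢ)².
  (1·δm/m)² = (1×0.0750)² = 0.00562;  (1·δc/c)² = (1×0.0250)² = 0.000625;  (1·δΔT/ΔT)² = (1×0.0560)² = 0.00314
δQ/Q = √(0.00939) = 0.0969

9.69%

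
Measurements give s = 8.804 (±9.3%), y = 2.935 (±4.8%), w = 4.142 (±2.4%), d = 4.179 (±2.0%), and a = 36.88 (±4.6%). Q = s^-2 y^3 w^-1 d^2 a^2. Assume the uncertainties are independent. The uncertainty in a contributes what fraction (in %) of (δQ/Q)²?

(δQ/Q)² = (-2·δs/s)² + (3·δy/y)² + (-1·δw/w)² + (2·δd/d)² + (2·δa/a)²
  s term: (-2×0.0930)² = 0.0346
  y term: (3×0.0480)² = 0.0207
  w term: (-1×0.0240)² = 0.000576
  d term: (2×0.0200)² = 0.00160
  a term: (2×0.0460)² = 0.00846
Total = 0.0660. Share from a = 0.00846/0.0660 = 0.128.

12.8%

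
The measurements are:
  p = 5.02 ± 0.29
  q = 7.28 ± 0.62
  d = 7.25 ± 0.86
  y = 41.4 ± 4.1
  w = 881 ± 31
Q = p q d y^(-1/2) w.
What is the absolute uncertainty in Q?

Q is a product of powers, so relative uncertainties combine in quadrature:
  (1·δp/p)² = (1×0.0578)² = 0.00334;  (1·δq/q)² = (1×0.0852)² = 0.00725;  (1·δd/d)² = (1×0.119)² = 0.0141;  (−½·δy/y)² = (-0.5×0.0990)² = 0.00245;  (1·δw/w)² = (1×0.0352)² = 0.00124
δQ/Q = √(0.0284) = 0.168
Q = 36300, so δQ = 0.168 × 36300 = 6110.

6110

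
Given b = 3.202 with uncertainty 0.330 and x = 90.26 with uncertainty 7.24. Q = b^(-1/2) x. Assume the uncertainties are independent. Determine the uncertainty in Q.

4.81

For a monomial Q ∝ b^(-1/2), x, fractional errors add in quadrature:
  (−½·δb/b)² = (-0.5×0.103)² = 0.00266;  (1·δx/x)² = (1×0.0802)² = 0.00643
δQ/Q = √(0.00909) = 0.0953
Q = 50.44, so δQ = 0.0953 × 50.44 = 4.81.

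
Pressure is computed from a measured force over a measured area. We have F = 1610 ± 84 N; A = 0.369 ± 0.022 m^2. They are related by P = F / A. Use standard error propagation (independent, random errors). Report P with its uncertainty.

4360 ± 346 Pa

P is a product of powers, so relative uncertainties combine in quadrature:
  (1·δF/F)² = (1×0.0522)² = 0.00272;  (-1·δA/A)² = (-1×0.0596)² = 0.00355
δP/P = √(0.00628) = 0.0792
P = 4360 Pa, so δP = 0.0792 × 4360 = 346 Pa.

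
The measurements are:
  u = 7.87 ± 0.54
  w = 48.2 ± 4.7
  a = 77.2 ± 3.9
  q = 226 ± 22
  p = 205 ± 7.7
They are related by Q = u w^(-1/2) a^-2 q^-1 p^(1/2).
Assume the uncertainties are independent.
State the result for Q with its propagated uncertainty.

(1.20 ± 0.198) × 10^-5

Q is a product of powers, so relative uncertainties combine in quadrature:
  (1·δu/u)² = (1×0.0686)² = 0.00471;  (−½·δw/w)² = (-0.5×0.0975)² = 0.00238;  (-2·δa/a)² = (-2×0.0505)² = 0.0102;  (-1·δq/q)² = (-1×0.0973)² = 0.00948;  (½·δp/p)² = (0.5×0.0376)² = 0.000353
δQ/Q = √(0.0271) = 0.165
Q = 1.2e-05, so δQ = 0.165 × 1.2e-05 = 1.98e-06.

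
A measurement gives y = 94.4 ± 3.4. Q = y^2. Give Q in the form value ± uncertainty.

Products/powers → add relative errors in quadrature, weighted by exponent:
  (2·δy/y)² = (2×0.0360)² = 0.00519
δQ/Q = √(0.00519) = 0.0720
Q = 8910, so δQ = 0.0720 × 8910 = 642.

8910 ± 642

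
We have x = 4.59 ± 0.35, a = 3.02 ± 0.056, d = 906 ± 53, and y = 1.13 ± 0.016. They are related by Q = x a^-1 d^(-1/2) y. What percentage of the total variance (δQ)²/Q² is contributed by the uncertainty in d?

11.9%

(δQ/Q)² = (1·δx/x)² + (-1·δa/a)² + (−½·δd/d)² + (1·δy/y)²
  x term: (1×0.0763)² = 0.00581
  a term: (-1×0.0185)² = 0.000344
  d term: (-0.5×0.0585)² = 0.000856
  y term: (1×0.0142)² = 0.000200
Total = 0.00721. Share from d = 0.000856/0.00721 = 0.119.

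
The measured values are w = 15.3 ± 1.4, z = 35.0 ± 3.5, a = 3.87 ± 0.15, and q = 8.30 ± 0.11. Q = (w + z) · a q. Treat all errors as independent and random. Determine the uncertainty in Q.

Let u = w + z = 50.3. δu = √(δw² + δz²) = √(1.96 + 12.2) = 3.77, so δu/u = 0.0749.
Q is then a monomial in u, a, q:
δQ/Q = √((δu/u)² + (1·δa/a)² + (1·δq/q)²) = √(0.00562 + 0.00150 + 0.000176) = 0.0854
Q = 1620, so δQ = 0.0854 × 1620 = 138.

138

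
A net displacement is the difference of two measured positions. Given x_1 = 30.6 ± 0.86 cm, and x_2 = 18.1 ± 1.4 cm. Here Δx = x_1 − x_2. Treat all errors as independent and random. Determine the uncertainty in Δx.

1.64 cm

Δx is a linear combination, so absolute uncertainties add in quadrature:
  (δx_1)² = 0.740;  (δx_2)² = 1.96
δΔx = √(2.70) = 1.64 cm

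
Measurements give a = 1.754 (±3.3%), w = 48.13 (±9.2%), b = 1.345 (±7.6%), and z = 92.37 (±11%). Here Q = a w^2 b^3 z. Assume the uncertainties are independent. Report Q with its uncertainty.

Q is a product of powers, so relative uncertainties combine in quadrature:
  (1·δa/a)² = (1×0.0330)² = 0.00109;  (2·δw/w)² = (2×0.0920)² = 0.0339;  (3·δb/b)² = (3×0.0760)² = 0.0520;  (1·δz/z)² = (1×0.110)² = 0.0121
δQ/Q = √(0.0990) = 0.315
Q = 913200, so δQ = 0.315 × 913200 = 2.87e+05.

(9.132 ± 2.87) × 10^5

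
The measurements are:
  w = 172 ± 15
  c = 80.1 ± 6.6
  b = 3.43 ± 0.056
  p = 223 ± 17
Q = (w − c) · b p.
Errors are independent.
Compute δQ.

13700

Let u = w − c = 91.9. δu = √(δw² + δc²) = √(225 + 43.6) = 16.4, so δu/u = 0.178.
Q is then a monomial in u, b, p:
δQ/Q = √((δu/u)² + (1·δb/b)² + (1·δp/p)²) = √(0.0318 + 0.000267 + 0.00581) = 0.195
Q = 70300, so δQ = 0.195 × 70300 = 13700.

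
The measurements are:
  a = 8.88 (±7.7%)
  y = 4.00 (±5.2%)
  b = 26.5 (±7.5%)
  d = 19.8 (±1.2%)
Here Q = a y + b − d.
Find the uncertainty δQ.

3.86

Let p = a·y = 35.5. δp/p = √((1·δa/a)² + (1·δy/y)²) = √(0.00593 + 0.00270) = 0.0929, so δp = 3.30.
Q = p + b − d: δQ = √(δp² + δb² + δd²) = √(10.9 + 3.95 + 0.0565) = 3.86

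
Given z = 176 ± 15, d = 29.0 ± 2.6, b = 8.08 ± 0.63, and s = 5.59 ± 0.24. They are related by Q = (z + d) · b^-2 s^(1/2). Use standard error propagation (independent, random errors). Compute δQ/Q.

Let u = z + d = 205. δu = √(δz² + δd²) = √(225 + 6.76) = 15.2, so δu/u = 0.0743.
Q is then a monomial in u, b, s:
δQ/Q = √((δu/u)² + (-2·δb/b)² + (½·δs/s)²) = √(0.00551 + 0.0243 + 0.000461) = 0.174

0.174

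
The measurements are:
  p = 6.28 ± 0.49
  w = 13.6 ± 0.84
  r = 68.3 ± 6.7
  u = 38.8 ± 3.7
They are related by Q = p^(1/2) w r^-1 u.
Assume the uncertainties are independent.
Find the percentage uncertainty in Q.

15.5%

Q is a product of powers, so relative uncertainties combine in quadrature:
  (½·δp/p)² = (0.5×0.0780)² = 0.00152;  (1·δw/w)² = (1×0.0618)² = 0.00381;  (-1·δr/r)² = (-1×0.0981)² = 0.00962;  (1·δu/u)² = (1×0.0954)² = 0.00909
δQ/Q = √(0.0241) = 0.155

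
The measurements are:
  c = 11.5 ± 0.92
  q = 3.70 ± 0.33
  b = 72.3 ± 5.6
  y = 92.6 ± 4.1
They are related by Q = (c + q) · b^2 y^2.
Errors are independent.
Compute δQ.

1.29e+08

Let u = c + q = 15.2. δu = √(δc² + δq²) = √(0.846 + 0.109) = 0.977, so δu/u = 0.0643.
Q is then a monomial in u, b, y:
δQ/Q = √((δu/u)² + (2·δb/b)² + (2·δy/y)²) = √(0.00413 + 0.0240 + 0.00784) = 0.190
Q = 6.81e+08, so δQ = 0.190 × 6.81e+08 = 1.29e+08.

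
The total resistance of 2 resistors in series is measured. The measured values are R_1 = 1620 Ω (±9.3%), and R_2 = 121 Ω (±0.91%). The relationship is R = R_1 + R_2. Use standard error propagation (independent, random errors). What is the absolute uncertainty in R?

For a sum/difference, combine absolute errors in quadrature:
  (δR_1)² = 22700;  (δR_2)² = 1.21
δR = √(22700) = 151 Ω

151 Ω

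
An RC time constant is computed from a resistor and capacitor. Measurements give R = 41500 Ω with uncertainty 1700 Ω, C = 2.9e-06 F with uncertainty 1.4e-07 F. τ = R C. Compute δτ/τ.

0.0633

τ is a product of powers, so relative uncertainties combine in quadrature:
  (1·δR/R)² = (1×0.0410)² = 0.00168;  (1·δC/C)² = (1×0.0483)² = 0.00233
δτ/τ = √(0.00401) = 0.0633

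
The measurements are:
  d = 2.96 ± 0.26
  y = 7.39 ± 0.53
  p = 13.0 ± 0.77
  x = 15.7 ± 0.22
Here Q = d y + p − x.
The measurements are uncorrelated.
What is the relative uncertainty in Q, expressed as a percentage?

Let w = d·y = 21.9. δw/w = √((1·δd/d)² + (1·δy/y)²) = √(0.00772 + 0.00514) = 0.113, so δw = 2.48.
Q = w + p − x: δQ = √(δw² + δp² + δx²) = √(6.15 + 0.593 + 0.0484) = 2.61
Q = 19.2, so δQ/Q = 2.61/19.2 = 0.136.

13.6%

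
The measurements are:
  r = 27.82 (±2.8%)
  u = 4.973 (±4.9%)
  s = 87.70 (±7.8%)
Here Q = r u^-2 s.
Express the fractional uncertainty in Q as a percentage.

Products/powers → add relative errors in quadrature, weighted by exponent:
  (1·δr/r)² = (1×0.0280)² = 0.000784;  (-2·δu/u)² = (-2×0.0490)² = 0.00960;  (1·δs/s)² = (1×0.0780)² = 0.00608
δQ/Q = √(0.0165) = 0.128

12.8%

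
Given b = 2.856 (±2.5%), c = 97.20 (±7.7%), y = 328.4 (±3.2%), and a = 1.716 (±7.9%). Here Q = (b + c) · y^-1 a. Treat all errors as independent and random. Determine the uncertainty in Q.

Let u = b + c = 100.1. δu = √(δb² + δc²) = √(0.00510 + 56.0) = 7.48, so δu/u = 0.0748.
Q is then a monomial in u, y, a:
δQ/Q = √((δu/u)² + (-1·δy/y)² + (1·δa/a)²) = √(0.00560 + 0.00102 + 0.00624) = 0.113
Q = 0.5228, so δQ = 0.113 × 0.5228 = 0.0593.

0.0593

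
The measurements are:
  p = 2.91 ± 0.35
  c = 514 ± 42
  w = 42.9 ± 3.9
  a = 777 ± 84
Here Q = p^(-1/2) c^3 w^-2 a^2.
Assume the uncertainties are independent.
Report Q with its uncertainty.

Each factor contributes (exponent × relative error)² to (δQ/Q)²:
  (−½·δp/p)² = (-0.5×0.120)² = 0.00362;  (3·δc/c)² = (3×0.0817)² = 0.0601;  (-2·δw/w)² = (-2×0.0909)² = 0.0331;  (2·δa/a)² = (2×0.108)² = 0.0467
δQ/Q = √(0.144) = 0.379
Q = 2.61e+10, so δQ = 0.379 × 2.61e+10 = 9.89e+09.

(2.61 ± 0.989) × 10^10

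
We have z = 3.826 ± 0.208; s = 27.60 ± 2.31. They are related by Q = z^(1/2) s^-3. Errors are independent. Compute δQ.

2.35e-05

Since Q is a product/quotient, work with relative uncertainties:
  (½·δz/z)² = (0.5×0.0544)² = 0.000739;  (-3·δs/s)² = (-3×0.0837)² = 0.0630
δQ/Q = √(0.0638) = 0.253
Q = 9.303e-05, so δQ = 0.253 × 9.303e-05 = 2.35e-05.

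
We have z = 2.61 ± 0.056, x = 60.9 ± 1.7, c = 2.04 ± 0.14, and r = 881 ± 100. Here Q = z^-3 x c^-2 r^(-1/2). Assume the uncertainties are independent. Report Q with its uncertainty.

Products/powers → add relative errors in quadrature, weighted by exponent:
  (-3·δz/z)² = (-3×0.0215)² = 0.00414;  (1·δx/x)² = (1×0.0279)² = 0.000779;  (-2·δc/c)² = (-2×0.0686)² = 0.0188;  (−½·δr/r)² = (-0.5×0.114)² = 0.00322
δQ/Q = √(0.0270) = 0.164
Q = 0.0277, so δQ = 0.164 × 0.0277 = 0.00455.

0.0277 ± 0.00455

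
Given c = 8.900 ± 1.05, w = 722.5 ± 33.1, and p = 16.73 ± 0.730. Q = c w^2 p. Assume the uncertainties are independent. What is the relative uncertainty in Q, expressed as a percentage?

15.6%

Q is a product of powers, so relative uncertainties combine in quadrature:
  (1·δc/c)² = (1×0.118)² = 0.0139;  (2·δw/w)² = (2×0.0458)² = 0.00840;  (1·δp/p)² = (1×0.0436)² = 0.00190
δQ/Q = √(0.0242) = 0.156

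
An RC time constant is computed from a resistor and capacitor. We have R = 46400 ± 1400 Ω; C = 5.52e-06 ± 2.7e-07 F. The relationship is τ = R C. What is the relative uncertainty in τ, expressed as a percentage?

5.75%

Since τ is a product/quotient, work with relative uncertainties:
  (1·δR/R)² = (1×0.0302)² = 0.000910;  (1·δC/C)² = (1×0.0489)² = 0.00239
δτ/τ = √(0.00330) = 0.0575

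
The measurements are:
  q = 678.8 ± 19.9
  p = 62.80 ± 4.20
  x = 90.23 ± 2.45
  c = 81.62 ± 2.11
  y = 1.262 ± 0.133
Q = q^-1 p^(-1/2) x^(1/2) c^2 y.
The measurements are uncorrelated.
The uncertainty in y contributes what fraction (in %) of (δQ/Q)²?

69.7%

(δQ/Q)² = (-1·δq/q)² + (−½·δp/p)² + (½·δx/x)² + (2·δc/c)² + (1·δy/y)²
  q term: (-1×0.0293)² = 0.000859
  p term: (-0.5×0.0669)² = 0.00112
  x term: (0.5×0.0272)² = 0.000184
  c term: (2×0.0259)² = 0.00267
  y term: (1×0.105)² = 0.0111
Total = 0.0159. Share from y = 0.0111/0.0159 = 0.697.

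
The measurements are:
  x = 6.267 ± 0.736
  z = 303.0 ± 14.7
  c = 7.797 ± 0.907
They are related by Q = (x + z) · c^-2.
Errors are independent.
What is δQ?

Let u = x + z = 309.3. δu = √(δx² + δz²) = √(0.542 + 216) = 14.7, so δu/u = 0.0476.
Q is then a monomial in u, c:
δQ/Q = √((δu/u)² + (-2·δc/c)²) = √(0.00226 + 0.0541) = 0.237
Q = 5.087, so δQ = 0.237 × 5.087 = 1.21.

1.21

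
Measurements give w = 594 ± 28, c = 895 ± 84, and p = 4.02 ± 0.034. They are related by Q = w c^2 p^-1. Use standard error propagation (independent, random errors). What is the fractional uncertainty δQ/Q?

Q is a product of powers, so relative uncertainties combine in quadrature:
  (1·δw/w)² = (1×0.0471)² = 0.00222;  (2·δc/c)² = (2×0.0939)² = 0.0352;  (-1·δp/p)² = (-1×0.00846)² = 7.15e-05
δQ/Q = √(0.0375) = 0.194

0.194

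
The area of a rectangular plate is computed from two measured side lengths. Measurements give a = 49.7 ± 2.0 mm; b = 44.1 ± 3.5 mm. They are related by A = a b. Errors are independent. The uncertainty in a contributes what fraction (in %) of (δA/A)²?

(δA/A)² = (1·δa/a)² + (1·δb/b)²
  a term: (1×0.0402)² = 0.00162
  b term: (1×0.0794)² = 0.00630
Total = 0.00792. Share from a = 0.00162/0.00792 = 0.205.

20.5%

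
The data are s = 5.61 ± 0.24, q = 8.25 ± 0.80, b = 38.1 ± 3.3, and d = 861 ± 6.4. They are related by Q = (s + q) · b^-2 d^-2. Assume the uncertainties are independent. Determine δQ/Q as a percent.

Let u = s + q = 13.9. δu = √(δs² + δq²) = √(0.0576 + 0.640) = 0.835, so δu/u = 0.0603.
Q is then a monomial in u, b, d:
δQ/Q = √((δu/u)² + (-2·δb/b)² + (-2·δd/d)²) = √(0.00363 + 0.0300 + 0.000221) = 0.184

18.4%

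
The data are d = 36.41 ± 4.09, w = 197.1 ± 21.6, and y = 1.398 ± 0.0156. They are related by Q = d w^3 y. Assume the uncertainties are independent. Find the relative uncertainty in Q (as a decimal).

0.348

Q is a product of powers, so relative uncertainties combine in quadrature:
  (1·δd/d)² = (1×0.112)² = 0.0126;  (3·δw/w)² = (3×0.110)² = 0.108;  (1·δy/y)² = (1×0.0112)² = 0.000125
δQ/Q = √(0.121) = 0.348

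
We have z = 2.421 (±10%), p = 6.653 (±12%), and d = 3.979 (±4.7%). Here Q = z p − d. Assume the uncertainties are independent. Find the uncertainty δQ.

2.52

Let w = z·p = 16.11. δw/w = √((1·δz/z)² + (1·δp/p)²) = √(0.0100 + 0.0144) = 0.156, so δw = 2.52.
Q = w − d: δQ = √(δw² + δd²) = √(6.33 + 0.0350) = 2.52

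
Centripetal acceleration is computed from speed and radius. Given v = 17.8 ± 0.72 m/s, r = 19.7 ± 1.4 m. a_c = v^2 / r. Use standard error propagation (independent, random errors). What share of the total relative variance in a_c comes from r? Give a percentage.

43.6%

(δa_c/a_c)² = (2·δv/v)² + (-1·δr/r)²
  v term: (2×0.0404)² = 0.00654
  r term: (-1×0.0711)² = 0.00505
Total = 0.0116. Share from r = 0.00505/0.0116 = 0.436.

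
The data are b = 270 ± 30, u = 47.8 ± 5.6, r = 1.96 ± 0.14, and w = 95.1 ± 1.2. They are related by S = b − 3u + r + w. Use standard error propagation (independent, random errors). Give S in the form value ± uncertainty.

For a sum/difference, combine absolute errors in quadrature:
  (δb)² = 900;  (3·δu)² = 282;  (δr)² = 0.0196;  (δw)² = 1.44
δS = √(1180) = 34.4
S = 224.

224 ± 34.4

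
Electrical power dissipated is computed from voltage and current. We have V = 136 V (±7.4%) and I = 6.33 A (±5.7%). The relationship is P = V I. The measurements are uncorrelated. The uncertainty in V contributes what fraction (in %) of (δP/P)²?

(δP/P)² = (1·δV/V)² + (1·δI/I)²
  V term: (1×0.0740)² = 0.00548
  I term: (1×0.0570)² = 0.00325
Total = 0.00873. Share from V = 0.00548/0.00873 = 0.628.

62.8%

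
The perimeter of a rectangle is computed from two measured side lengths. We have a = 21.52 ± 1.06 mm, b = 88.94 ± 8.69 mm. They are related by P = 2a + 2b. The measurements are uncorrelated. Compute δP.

17.5 mm

Absolute uncertainties add in quadrature for a linear combination:
  (2·δa)² = 4.49;  (2·δb)² = 302
δP = √(307) = 17.5 mm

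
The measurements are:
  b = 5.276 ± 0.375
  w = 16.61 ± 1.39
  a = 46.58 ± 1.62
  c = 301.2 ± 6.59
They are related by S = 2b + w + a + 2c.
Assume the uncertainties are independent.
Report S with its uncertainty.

676.1 ± 13.4

Sums and differences: (δS)² = Σ (cᵢ δxᵢ)².
  (2·δb)² = 0.562;  (δw)² = 1.93;  (δa)² = 2.62;  (2·δc)² = 174
δS = √(179) = 13.4
S = 676.1.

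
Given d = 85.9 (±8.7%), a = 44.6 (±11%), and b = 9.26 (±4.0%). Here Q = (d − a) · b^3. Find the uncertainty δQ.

8120

Let u = d − a = 41.3. δu = √(δd² + δa²) = √(55.9 + 24.1) = 8.94, so δu/u = 0.216.
Q is then a monomial in u, b:
δQ/Q = √((δu/u)² + (3·δb/b)²) = √(0.0469 + 0.0144) = 0.247
Q = 32800, so δQ = 0.247 × 32800 = 8120.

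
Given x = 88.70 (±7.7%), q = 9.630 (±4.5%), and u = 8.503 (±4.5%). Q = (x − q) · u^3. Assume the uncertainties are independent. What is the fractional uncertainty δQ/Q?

0.160

Let w = x − q = 79.07. δw = √(δx² + δq²) = √(46.6 + 0.188) = 6.84, so δw/w = 0.0866.
Q is then a monomial in w, u:
δQ/Q = √((δw/w)² + (3·δu/u)²) = √(0.00749 + 0.0182) = 0.160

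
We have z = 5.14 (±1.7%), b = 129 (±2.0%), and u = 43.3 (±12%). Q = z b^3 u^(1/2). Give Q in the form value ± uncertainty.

Q is a product of powers, so relative uncertainties combine in quadrature:
  (1·δz/z)² = (1×0.0170)² = 0.000289;  (3·δb/b)² = (3×0.0200)² = 0.00360;  (½·δu/u)² = (0.5×0.120)² = 0.00360
δQ/Q = √(0.00749) = 0.0865
Q = 7.26e+07, so δQ = 0.0865 × 7.26e+07 = 6.28e+06.

(7.26 ± 0.628) × 10^7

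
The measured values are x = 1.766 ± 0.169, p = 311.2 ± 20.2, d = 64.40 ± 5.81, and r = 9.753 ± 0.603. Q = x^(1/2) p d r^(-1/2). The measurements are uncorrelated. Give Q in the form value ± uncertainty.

Relative error in a monomial: (δQ/Q)² = Σ (nᵢ · δxᵢ/xᵢ)².
  (½·δx/x)² = (0.5×0.0957)² = 0.00229;  (1·δp/p)² = (1×0.0649)² = 0.00421;  (1·δd/d)² = (1×0.0902)² = 0.00814;  (−½·δr/r)² = (-0.5×0.0618)² = 0.000956
δQ/Q = √(0.0156) = 0.125
Q = 8528, so δQ = 0.125 × 8528 = 1070.

8528 ± 1070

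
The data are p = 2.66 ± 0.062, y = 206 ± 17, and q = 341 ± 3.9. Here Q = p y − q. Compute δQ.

47.2

Let w = p·y = 548. δw/w = √((1·δp/p)² + (1·δy/y)²) = √(0.000543 + 0.00681) = 0.0858, so δw = 47.0.
Q = w − q: δQ = √(δw² + δq²) = √(2210 + 15.2) = 47.2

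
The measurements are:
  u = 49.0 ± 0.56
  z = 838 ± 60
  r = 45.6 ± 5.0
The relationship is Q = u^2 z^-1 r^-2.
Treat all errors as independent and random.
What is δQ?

0.000319

Each factor contributes (exponent × relative error)² to (δQ/Q)²:
  (2·δu/u)² = (2×0.0114)² = 0.000522;  (-1·δz/z)² = (-1×0.0716)² = 0.00513;  (-2·δr/r)² = (-2×0.110)² = 0.0481
δQ/Q = √(0.0537) = 0.232
Q = 0.00138, so δQ = 0.232 × 0.00138 = 0.000319.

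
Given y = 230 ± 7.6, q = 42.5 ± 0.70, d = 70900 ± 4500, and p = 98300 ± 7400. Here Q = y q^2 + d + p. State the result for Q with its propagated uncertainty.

(5.85 ± 0.212) × 10^5

Let w = y·q^2 = 4.15e+05. δw/w = √((1·δy/y)² + (2·δq/q)²) = √(0.00109 + 0.00109) = 0.0467, so δw = 19400.
Q = w + d + p: δQ = √(δw² + δd² + δp²) = √(3.76e+08 + 2.02e+07 + 5.48e+07) = 21200
Q = 5.85e+05.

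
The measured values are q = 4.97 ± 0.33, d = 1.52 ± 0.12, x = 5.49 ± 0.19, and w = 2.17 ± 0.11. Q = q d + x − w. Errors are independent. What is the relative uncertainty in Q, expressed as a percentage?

7.45%

Let p = q·d = 7.55. δp/p = √((1·δq/q)² + (1·δd/d)²) = √(0.00441 + 0.00623) = 0.103, so δp = 0.779.
Q = p + x − w: δQ = √(δp² + δx² + δw²) = √(0.607 + 0.0361 + 0.0121) = 0.810
Q = 10.9, so δQ/Q = 0.810/10.9 = 0.0745.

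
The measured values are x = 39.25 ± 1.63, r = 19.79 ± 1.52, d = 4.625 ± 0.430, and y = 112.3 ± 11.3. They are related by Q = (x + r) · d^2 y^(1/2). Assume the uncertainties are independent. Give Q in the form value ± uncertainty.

13380 ± 2630

Let u = x + r = 59.04. δu = √(δx² + δr²) = √(2.66 + 2.31) = 2.23, so δu/u = 0.0377.
Q is then a monomial in u, d, y:
δQ/Q = √((δu/u)² + (2·δd/d)² + (½·δy/y)²) = √(0.00143 + 0.0346 + 0.00253) = 0.196
Q = 13380, so δQ = 0.196 × 13380 = 2630.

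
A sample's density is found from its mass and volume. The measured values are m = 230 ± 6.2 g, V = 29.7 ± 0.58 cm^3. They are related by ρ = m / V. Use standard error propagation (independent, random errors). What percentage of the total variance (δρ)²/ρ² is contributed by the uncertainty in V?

(δρ/ρ)² = (1·δm/m)² + (-1·δV/V)²
  m term: (1×0.0270)² = 0.000727
  V term: (-1×0.0195)² = 0.000381
Total = 0.00111. Share from V = 0.000381/0.00111 = 0.344.

34.4%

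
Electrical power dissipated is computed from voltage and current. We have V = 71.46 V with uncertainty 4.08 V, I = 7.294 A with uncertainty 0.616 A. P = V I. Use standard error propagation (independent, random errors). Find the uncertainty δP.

For a monomial P ∝ V, I, fractional errors add in quadrature:
  (1·δV/V)² = (1×0.0571)² = 0.00326;  (1·δI/I)² = (1×0.0845)² = 0.00713
δP/P = √(0.0104) = 0.102
P = 521.2 W, so δP = 0.102 × 521.2 = 53.1 W.

53.1 W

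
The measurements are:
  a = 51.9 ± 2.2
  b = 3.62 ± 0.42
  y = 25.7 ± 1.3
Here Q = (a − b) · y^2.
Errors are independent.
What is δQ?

Let u = a − b = 48.3. δu = √(δa² + δb²) = √(4.84 + 0.176) = 2.24, so δu/u = 0.0464.
Q is then a monomial in u, y:
δQ/Q = √((δu/u)² + (2·δy/y)²) = √(0.00215 + 0.0102) = 0.111
Q = 31900, so δQ = 0.111 × 31900 = 3550.

3550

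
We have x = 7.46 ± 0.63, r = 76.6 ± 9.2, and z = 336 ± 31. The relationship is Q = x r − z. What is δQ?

89.4

Let p = x·r = 571. δp/p = √((1·δx/x)² + (1·δr/r)²) = √(0.00713 + 0.0144) = 0.147, so δp = 83.9.
Q = p − z: δQ = √(δp² + δz²) = √(7040 + 961) = 89.4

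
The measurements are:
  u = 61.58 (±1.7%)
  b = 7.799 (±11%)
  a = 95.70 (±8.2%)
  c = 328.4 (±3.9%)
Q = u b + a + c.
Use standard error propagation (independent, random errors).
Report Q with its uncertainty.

904.4 ± 55.5

Let p = u·b = 480.3. δp/p = √((1·δu/u)² + (1·δb/b)²) = √(0.000289 + 0.0121) = 0.111, so δp = 53.5.
Q = p + a + c: δQ = √(δp² + δa² + δc²) = √(2860 + 61.6 + 164) = 55.5
Q = 904.4.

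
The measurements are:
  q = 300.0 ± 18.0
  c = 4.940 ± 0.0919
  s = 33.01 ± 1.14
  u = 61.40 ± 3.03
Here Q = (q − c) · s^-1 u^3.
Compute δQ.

Let w = q − c = 295.1. δw = √(δq² + δc²) = √(324 + 0.00845) = 18.0, so δw/w = 0.0610.
Q is then a monomial in w, s, u:
δQ/Q = √((δw/w)² + (-1·δs/s)² + (3·δu/u)²) = √(0.00372 + 0.00119 + 0.0219) = 0.164
Q = 2.069e+06, so δQ = 0.164 × 2.069e+06 = 3.39e+05.

3.39e+05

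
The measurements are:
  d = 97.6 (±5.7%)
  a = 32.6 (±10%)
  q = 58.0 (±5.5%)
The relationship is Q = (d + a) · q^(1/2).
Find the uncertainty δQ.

Let u = d + a = 130. δu = √(δd² + δa²) = √(30.9 + 10.6) = 6.45, so δu/u = 0.0495.
Q is then a monomial in u, q:
δQ/Q = √((δu/u)² + (½·δq/q)²) = √(0.00245 + 0.000756) = 0.0566
Q = 992, so δQ = 0.0566 × 992 = 56.2.

56.2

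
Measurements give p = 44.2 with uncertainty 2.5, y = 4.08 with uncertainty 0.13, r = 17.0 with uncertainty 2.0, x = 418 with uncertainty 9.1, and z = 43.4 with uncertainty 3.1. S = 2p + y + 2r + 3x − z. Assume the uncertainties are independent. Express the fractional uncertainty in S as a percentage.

2.11%

Each term contributes (cᵢ δxᵢ)² to (δS)²:
  (2·δp)² = 25.0;  (δy)² = 0.0169;  (2·δr)² = 16.0;  (3·δx)² = 745;  (δz)² = 9.61
δS = √(796) = 28.2
S = 1340, so δS/S = 28.2/1340 = 0.0211.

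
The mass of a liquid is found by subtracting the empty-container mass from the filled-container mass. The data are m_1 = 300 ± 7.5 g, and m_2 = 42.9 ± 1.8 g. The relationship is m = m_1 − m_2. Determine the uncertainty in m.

7.71 g

m is a linear combination, so absolute uncertainties add in quadrature:
  (δm_1)² = 56.2;  (δm_2)² = 3.24
δm = √(59.5) = 7.71 g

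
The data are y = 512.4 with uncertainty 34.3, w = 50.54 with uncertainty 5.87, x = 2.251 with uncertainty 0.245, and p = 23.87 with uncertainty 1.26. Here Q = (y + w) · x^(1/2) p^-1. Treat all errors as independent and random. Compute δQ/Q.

Let u = y + w = 562.9. δu = √(δy² + δw²) = √(1180 + 34.5) = 34.8, so δu/u = 0.0618.
Q is then a monomial in u, x, p:
δQ/Q = √((δu/u)² + (½·δx/x)² + (-1·δp/p)²) = √(0.00382 + 0.00296 + 0.00279) = 0.0978

0.0978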